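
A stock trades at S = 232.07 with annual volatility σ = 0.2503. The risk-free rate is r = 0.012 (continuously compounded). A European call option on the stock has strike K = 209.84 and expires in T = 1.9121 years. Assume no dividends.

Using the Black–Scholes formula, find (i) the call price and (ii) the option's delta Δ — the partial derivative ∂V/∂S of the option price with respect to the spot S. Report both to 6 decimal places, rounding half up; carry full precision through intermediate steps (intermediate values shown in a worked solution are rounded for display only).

σ√T = 0.2503·√1.9121 = 0.346112
d₁ = (ln(S/K) + (r+σ²/2)T) / (σ√T) = (ln(232.07/209.84) + (0.012+0.2503²/2)·1.9121) / 0.346112 = (0.100694 + 0.082842) / 0.346112 = 0.530278
d₂ = d₁ − σ√T = 0.530278 − 0.346112 = 0.184167
e^{−rT} = e^{−0.012·1.9121} = 0.977316
N(d₁) = 0.702041,  N(d₂) = 0.573059
Call price V = S·N(d₁) − K·e^{−rT}·N(d₂) = 162.922555 − 117.522884 = 45.399671
Δ = N(d₁) = 0.702041

price = 45.399671
Δ = 0.702041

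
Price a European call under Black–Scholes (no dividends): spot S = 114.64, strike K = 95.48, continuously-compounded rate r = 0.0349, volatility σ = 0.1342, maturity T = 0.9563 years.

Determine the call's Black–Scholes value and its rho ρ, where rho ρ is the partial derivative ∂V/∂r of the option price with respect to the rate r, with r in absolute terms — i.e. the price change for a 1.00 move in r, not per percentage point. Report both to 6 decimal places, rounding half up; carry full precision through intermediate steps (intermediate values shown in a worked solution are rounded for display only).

price = 22.573696
ρ = 83.294507

σ√T = 0.1342·√0.9563 = 0.131235
d₁ = (ln(S/K) + (r+σ²/2)T) / (σ√T) = (ln(114.64/95.48) + (0.0349+0.1342²/2)·0.9563) / 0.131235 = (0.182880 + 0.041986) / 0.131235 = 1.713462
d₂ = d₁ − σ√T = 1.713462 − 0.131235 = 1.582227
e^{−rT} = e^{−0.0349·0.9563} = 0.967176
N(d₁) = 0.956686,  N(d₂) = 0.943201
Call price V = S·N(d₁) − K·e^{−rT}·N(d₂) = 109.674509 − 87.100812 = 22.573696
ρ = K·T·e^{−rT}·N(d₂) = 83.294507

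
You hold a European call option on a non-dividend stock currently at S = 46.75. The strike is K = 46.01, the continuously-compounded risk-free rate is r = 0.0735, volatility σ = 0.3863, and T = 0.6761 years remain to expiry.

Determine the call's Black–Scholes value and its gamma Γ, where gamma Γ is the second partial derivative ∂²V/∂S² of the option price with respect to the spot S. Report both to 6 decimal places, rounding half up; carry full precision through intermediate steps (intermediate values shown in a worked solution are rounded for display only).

σ√T = 0.3863·√0.6761 = 0.317636
d₁ = (ln(S/K) + (r+σ²/2)T) / (σ√T) = (ln(46.75/46.01) + (0.0735+0.3863²/2)·0.6761) / 0.317636 = (0.015955 + 0.100140) / 0.317636 = 0.365497
d₂ = d₁ − σ√T = 0.365497 − 0.317636 = 0.047861
e^{−rT} = e^{−0.0735·0.6761} = 0.951521
N(d₁) = 0.642630,  N(d₂) = 0.519087
Call price V = S·N(d₁) − K·e^{−rT}·N(d₂) = 30.042949 − 22.725343 = 7.317607
φ(d₁) = (1/√(2π))·e^{−d₁²/2} = 0.373166
Γ = φ(d₁) / (S·σ·√T) = 0.025130

price = 7.317607
Γ = 0.025130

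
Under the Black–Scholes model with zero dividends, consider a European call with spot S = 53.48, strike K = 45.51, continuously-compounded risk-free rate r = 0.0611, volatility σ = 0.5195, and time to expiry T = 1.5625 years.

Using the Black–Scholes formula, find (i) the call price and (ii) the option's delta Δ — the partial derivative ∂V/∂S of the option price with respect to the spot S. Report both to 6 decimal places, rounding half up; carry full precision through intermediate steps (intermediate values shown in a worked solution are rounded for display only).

σ√T = 0.5195·√1.5625 = 0.649375
d₁ = (ln(S/K) + (r+σ²/2)T) / (σ√T) = (ln(53.48/45.51) + (0.0611+0.5195²/2)·1.5625) / 0.649375 = (0.161376 + 0.306313) / 0.649375 = 0.720213
d₂ = d₁ − σ√T = 0.720213 − 0.649375 = 0.070838
e^{−rT} = e^{−0.0611·1.5625} = 0.908947
N(d₁) = 0.764303,  N(d₂) = 0.528237
Call price V = S·N(d₁) − K·e^{−rT}·N(d₂) = 40.874929 − 21.851127 = 19.023802
Δ = N(d₁) = 0.764303

price = 19.023802
Δ = 0.764303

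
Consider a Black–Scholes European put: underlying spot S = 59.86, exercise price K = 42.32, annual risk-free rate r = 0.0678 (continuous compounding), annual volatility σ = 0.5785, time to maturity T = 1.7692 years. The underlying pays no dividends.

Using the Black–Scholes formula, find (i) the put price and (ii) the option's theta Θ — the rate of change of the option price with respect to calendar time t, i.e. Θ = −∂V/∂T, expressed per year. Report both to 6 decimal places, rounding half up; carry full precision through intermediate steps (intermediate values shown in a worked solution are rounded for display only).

σ√T = 0.5785·√1.7692 = 0.769470
d₁ = (ln(S/K) + (r+σ²/2)T) / (σ√T) = (ln(59.86/42.32) + (0.0678+0.5785²/2)·1.7692) / 0.769470 = (0.346749 + 0.415994) / 0.769470 = 0.991257
d₂ = d₁ − σ√T = 0.991257 − 0.769470 = 0.221787
e^{−rT} = e^{−0.0678·1.7692} = 0.886963
N(−d₁) = 0.160780,  N(−d₂) = 0.412240
Put price V = K·e^{−rT}·N(−d₂) − S·N(−d₁) = 15.473957 − 9.624295 = 5.849662
φ(d₁) = (1/√(2π))·e^{−d₁²/2} = 0.244086
Θ = −S·φ(d₁)·σ/(2√T) + r·K·e^{−rT}·N(−d₂) = −3.177349 + 1.049134 = -2.128215

price = 5.849662
Θ = -2.128215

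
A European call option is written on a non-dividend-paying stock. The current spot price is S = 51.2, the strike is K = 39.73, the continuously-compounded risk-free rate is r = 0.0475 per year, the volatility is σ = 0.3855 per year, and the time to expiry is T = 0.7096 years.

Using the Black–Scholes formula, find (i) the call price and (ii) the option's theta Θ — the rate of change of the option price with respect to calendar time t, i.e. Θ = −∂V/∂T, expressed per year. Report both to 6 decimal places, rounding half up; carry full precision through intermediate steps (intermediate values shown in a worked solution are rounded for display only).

price = 14.261915
Θ = -4.096901

σ√T = 0.3855·√0.7096 = 0.324737
d₁ = (ln(S/K) + (r+σ²/2)T) / (σ√T) = (ln(51.2/39.73) + (0.0475+0.3855²/2)·0.7096) / 0.324737 = (0.253633 + 0.086433) / 0.324737 = 1.047205
d₂ = d₁ − σ√T = 1.047205 − 0.324737 = 0.722469
e^{−rT} = e^{−0.0475·0.7096} = 0.966856
N(d₁) = 0.852498,  N(d₂) = 0.764997
Call price V = S·N(d₁) − K·e^{−rT}·N(d₂) = 43.647876 − 29.385960 = 14.261915
φ(d₁) = (1/√(2π))·e^{−d₁²/2} = 0.230557
Θ = −S·φ(d₁)·σ/(2√T) − r·K·e^{−rT}·N(d₂) = −2.701068 − 1.395833 = -4.096901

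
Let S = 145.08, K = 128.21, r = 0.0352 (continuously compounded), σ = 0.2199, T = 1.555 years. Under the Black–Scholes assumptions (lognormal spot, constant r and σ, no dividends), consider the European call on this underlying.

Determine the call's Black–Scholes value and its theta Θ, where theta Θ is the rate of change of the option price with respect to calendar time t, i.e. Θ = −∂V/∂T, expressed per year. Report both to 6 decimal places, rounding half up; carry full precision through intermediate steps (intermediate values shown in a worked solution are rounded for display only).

σ√T = 0.2199·√1.555 = 0.274215
d₁ = (ln(S/K) + (r+σ²/2)T) / (σ√T) = (ln(145.08/128.21) + (0.0352+0.2199²/2)·1.555) / 0.274215 = (0.123616 + 0.092333) / 0.274215 = 0.787517
d₂ = d₁ − σ√T = 0.787517 − 0.274215 = 0.513302
e^{−rT} = e^{−0.0352·1.555} = 0.946735
N(d₁) = 0.784510,  N(d₂) = 0.696130
Call price V = S·N(d₁) − K·e^{−rT}·N(d₂) = 113.816760 − 84.496900 = 29.319860
φ(d₁) = (1/√(2π))·e^{−d₁²/2} = 0.292576
Θ = −S·φ(d₁)·σ/(2√T) − r·K·e^{−rT}·N(d₂) = −3.742628 − 2.974291 = -6.716919

price = 29.319860
Θ = -6.716919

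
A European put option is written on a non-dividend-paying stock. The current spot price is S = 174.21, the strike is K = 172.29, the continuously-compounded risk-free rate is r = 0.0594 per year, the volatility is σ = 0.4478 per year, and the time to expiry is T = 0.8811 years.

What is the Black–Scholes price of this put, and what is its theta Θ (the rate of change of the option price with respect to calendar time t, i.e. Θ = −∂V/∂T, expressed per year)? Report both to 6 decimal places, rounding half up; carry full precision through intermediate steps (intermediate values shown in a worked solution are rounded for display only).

price = 23.070461
Θ = -10.446004

σ√T = 0.4478·√0.8811 = 0.420336
d₁ = (ln(S/K) + (r+σ²/2)T) / (σ√T) = (ln(174.21/172.29) + (0.0594+0.4478²/2)·0.8811) / 0.420336 = (0.011082 + 0.140679) / 0.420336 = 0.361047
d₂ = d₁ − σ√T = 0.361047 − 0.420336 = -0.059289
e^{−rT} = e^{−0.0594·0.8811} = 0.949009
N(−d₁) = 0.359032,  N(−d₂) = 0.523639
Put price V = K·e^{−rT}·N(−d₂) − S·N(−d₁) = 85.617478 − 62.547017 = 23.070461
φ(d₁) = (1/√(2π))·e^{−d₁²/2} = 0.373770
Θ = −S·φ(d₁)·σ/(2√T) + r·K·e^{−rT}·N(−d₂) = −15.531682 + 5.085678 = -10.446004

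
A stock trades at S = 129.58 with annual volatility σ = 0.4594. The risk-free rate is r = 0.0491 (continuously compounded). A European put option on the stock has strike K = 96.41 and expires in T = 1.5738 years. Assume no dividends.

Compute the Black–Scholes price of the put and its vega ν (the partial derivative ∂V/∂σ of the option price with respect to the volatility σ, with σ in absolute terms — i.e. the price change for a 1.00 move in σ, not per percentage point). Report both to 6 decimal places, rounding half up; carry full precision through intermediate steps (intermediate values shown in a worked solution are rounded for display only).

price = 9.456548
ν = 41.875928

σ√T = 0.4594·√1.5738 = 0.576323
d₁ = (ln(S/K) + (r+σ²/2)T) / (σ√T) = (ln(129.58/96.41) + (0.0491+0.4594²/2)·1.5738) / 0.576323 = (0.295689 + 0.243348) / 0.576323 = 0.935302
d₂ = d₁ − σ√T = 0.935302 − 0.576323 = 0.358980
e^{−rT} = e^{−0.0491·1.5738} = 0.925637
N(−d₁) = 0.174816,  N(−d₂) = 0.359805
Put price V = K·e^{−rT}·N(−d₂) − S·N(−d₁) = 32.109236 − 22.652688 = 9.456548
φ(d₁) = (1/√(2π))·e^{−d₁²/2} = 0.257603
ν = S·φ(d₁)·√T = 41.875928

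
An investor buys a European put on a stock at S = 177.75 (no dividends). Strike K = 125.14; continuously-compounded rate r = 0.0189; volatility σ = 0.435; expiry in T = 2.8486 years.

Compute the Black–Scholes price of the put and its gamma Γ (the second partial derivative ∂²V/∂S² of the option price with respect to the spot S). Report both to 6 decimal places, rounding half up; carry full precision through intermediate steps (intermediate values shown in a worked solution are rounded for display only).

σ√T = 0.435·√2.8486 = 0.734184
d₁ = (ln(S/K) + (r+σ²/2)T) / (σ√T) = (ln(177.75/125.14) + (0.0189+0.435²/2)·2.8486) / 0.734184 = (0.350945 + 0.323352) / 0.734184 = 0.918430
d₂ = d₁ − σ√T = 0.918430 − 0.734184 = 0.184246
e^{−rT} = e^{−0.0189·2.8486} = 0.947585
N(−d₁) = 0.179197,  N(−d₂) = 0.426910
Put price V = K·e^{−rT}·N(−d₂) − S·N(−d₁) = 50.623367 − 31.852252 = 18.771115
φ(d₁) = (1/√(2π))·e^{−d₁²/2} = 0.261664
Γ = φ(d₁) / (S·σ·√T) = 0.002005

price = 18.771115
Γ = 0.002005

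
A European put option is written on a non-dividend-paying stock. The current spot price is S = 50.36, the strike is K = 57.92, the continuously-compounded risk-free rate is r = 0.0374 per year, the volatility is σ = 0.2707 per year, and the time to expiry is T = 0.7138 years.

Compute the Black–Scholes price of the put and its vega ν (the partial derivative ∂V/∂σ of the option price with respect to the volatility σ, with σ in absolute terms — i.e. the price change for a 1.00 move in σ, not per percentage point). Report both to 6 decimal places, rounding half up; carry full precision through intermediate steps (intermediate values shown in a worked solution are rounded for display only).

price = 8.456437
ν = 15.788826

σ√T = 0.2707·√0.7138 = 0.228705
d₁ = (ln(S/K) + (r+σ²/2)T) / (σ√T) = (ln(50.36/57.92) + (0.0374+0.2707²/2)·0.7138) / 0.228705 = (-0.139866 + 0.052849) / 0.228705 = -0.380473
d₂ = d₁ − σ√T = -0.380473 − 0.228705 = -0.609179
e^{−rT} = e^{−0.0374·0.7138} = 0.973657
N(−d₁) = 0.648203,  N(−d₂) = 0.728797
Put price V = K·e^{−rT}·N(−d₂) − S·N(−d₁) = 41.099938 − 32.643501 = 8.456437
φ(d₁) = (1/√(2π))·e^{−d₁²/2} = 0.371087
ν = S·φ(d₁)·√T = 15.788826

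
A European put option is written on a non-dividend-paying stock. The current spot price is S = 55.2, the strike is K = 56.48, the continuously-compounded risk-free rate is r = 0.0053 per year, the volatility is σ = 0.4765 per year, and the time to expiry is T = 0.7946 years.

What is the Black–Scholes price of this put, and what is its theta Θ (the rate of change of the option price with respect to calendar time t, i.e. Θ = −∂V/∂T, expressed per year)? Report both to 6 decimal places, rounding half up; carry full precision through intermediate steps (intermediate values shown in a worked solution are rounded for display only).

σ√T = 0.4765·√0.7946 = 0.424754
d₁ = (ln(S/K) + (r+σ²/2)T) / (σ√T) = (ln(55.2/56.48) + (0.0053+0.4765²/2)·0.7946) / 0.424754 = (-0.022924 + 0.094419) / 0.424754 = 0.168322
d₂ = d₁ − σ√T = 0.168322 − 0.424754 = -0.256431
e^{−rT} = e^{−0.0053·0.7946} = 0.995797
N(−d₁) = 0.433165,  N(−d₂) = 0.601191
Put price V = K·e^{−rT}·N(−d₂) − S·N(−d₁) = 33.812573 − 23.910697 = 9.901877
φ(d₁) = (1/√(2π))·e^{−d₁²/2} = 0.393331
Θ = −S·φ(d₁)·σ/(2√T) + r·K·e^{−rT}·N(−d₂) = −5.803039 + 0.179207 = -5.623832

price = 9.901877
Θ = -5.623832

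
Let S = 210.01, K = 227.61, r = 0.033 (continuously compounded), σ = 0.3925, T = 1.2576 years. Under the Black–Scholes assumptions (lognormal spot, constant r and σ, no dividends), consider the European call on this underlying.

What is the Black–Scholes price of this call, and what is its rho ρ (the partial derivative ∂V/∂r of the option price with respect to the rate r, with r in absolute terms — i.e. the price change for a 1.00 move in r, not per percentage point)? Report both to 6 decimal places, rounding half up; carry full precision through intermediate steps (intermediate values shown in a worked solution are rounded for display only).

σ√T = 0.3925·√1.2576 = 0.440160
d₁ = (ln(S/K) + (r+σ²/2)T) / (σ√T) = (ln(210.01/227.61) + (0.033+0.3925²/2)·1.2576) / 0.440160 = (-0.080478 + 0.138371) / 0.440160 = 0.131527
d₂ = d₁ − σ√T = 0.131527 − 0.440160 = -0.308634
e^{−rT} = e^{−0.033·1.2576} = 0.959349
N(d₁) = 0.552321,  N(d₂) = 0.378800
Call price V = S·N(d₁) − K·e^{−rT}·N(d₂) = 115.992871 − 82.713787 = 33.279084
ρ = K·T·e^{−rT}·N(d₂) = 104.020858

price = 33.279084
ρ = 104.020858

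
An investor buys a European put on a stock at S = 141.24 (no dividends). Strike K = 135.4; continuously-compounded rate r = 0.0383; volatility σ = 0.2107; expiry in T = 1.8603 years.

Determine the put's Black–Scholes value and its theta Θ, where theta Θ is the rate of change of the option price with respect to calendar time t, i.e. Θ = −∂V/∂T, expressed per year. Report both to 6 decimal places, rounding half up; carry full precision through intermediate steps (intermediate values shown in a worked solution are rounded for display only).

σ√T = 0.2107·√1.8603 = 0.287380
d₁ = (ln(S/K) + (r+σ²/2)T) / (σ√T) = (ln(141.24/135.4) + (0.0383+0.2107²/2)·1.8603) / 0.287380 = (0.042227 + 0.112543) / 0.287380 = 0.538557
d₂ = d₁ − σ√T = 0.538557 − 0.287380 = 0.251177
e^{−rT} = e^{−0.0383·1.8603} = 0.931230
N(−d₁) = 0.295096,  N(−d₂) = 0.400839
Put price V = K·e^{−rT}·N(−d₂) − S·N(−d₁) = 50.541133 − 41.679415 = 8.861718
φ(d₁) = (1/√(2π))·e^{−d₁²/2} = 0.345086
Θ = −S·φ(d₁)·σ/(2√T) + r·K·e^{−rT}·N(−d₂) = −3.764686 + 1.935725 = -1.828960

price = 8.861718
Θ = -1.828960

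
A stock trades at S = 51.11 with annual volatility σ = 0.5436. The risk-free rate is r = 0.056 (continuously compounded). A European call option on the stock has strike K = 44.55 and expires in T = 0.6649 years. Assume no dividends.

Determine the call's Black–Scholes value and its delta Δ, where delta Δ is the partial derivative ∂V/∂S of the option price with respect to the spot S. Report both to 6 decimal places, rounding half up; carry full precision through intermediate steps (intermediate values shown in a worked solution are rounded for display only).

price = 12.960004
Δ = 0.730899

σ√T = 0.5436·√0.6649 = 0.443259
d₁ = (ln(S/K) + (r+σ²/2)T) / (σ√T) = (ln(51.11/44.55) + (0.056+0.5436²/2)·0.6649) / 0.443259 = (0.137368 + 0.135474) / 0.443259 = 0.615536
d₂ = d₁ − σ√T = 0.615536 − 0.443259 = 0.172277
e^{−rT} = e^{−0.056·0.6649} = 0.963450
N(d₁) = 0.730899,  N(d₂) = 0.568390
Call price V = S·N(d₁) − K·e^{−rT}·N(d₂) = 37.356271 − 24.396267 = 12.960004
Δ = N(d₁) = 0.730899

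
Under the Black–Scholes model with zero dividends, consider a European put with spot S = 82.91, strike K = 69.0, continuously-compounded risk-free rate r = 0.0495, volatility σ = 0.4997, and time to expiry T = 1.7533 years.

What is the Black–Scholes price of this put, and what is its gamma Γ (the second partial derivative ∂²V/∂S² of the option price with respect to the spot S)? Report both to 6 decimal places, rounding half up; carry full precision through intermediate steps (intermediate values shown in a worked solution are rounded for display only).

σ√T = 0.4997·√1.7533 = 0.661664
d₁ = (ln(S/K) + (r+σ²/2)T) / (σ√T) = (ln(82.91/69.0) + (0.0495+0.4997²/2)·1.7533) / 0.661664 = (0.183649 + 0.305688) / 0.661664 = 0.739555
d₂ = d₁ − σ√T = 0.739555 − 0.661664 = 0.077891
e^{−rT} = e^{−0.0495·1.7533} = 0.916871
N(−d₁) = 0.229785,  N(−d₂) = 0.468957
Put price V = K·e^{−rT}·N(−d₂) − S·N(−d₁) = 29.668160 − 19.051468 = 10.616692
φ(d₁) = (1/√(2π))·e^{−d₁²/2} = 0.303489
Γ = φ(d₁) / (S·σ·√T) = 0.005532

price = 10.616692
Γ = 0.005532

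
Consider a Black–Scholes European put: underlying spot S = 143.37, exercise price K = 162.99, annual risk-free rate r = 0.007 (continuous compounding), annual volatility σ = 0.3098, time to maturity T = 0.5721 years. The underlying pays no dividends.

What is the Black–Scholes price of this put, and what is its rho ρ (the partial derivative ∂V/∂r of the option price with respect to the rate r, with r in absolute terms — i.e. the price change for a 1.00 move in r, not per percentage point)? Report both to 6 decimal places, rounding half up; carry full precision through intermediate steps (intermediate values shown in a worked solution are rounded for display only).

σ√T = 0.3098·√0.5721 = 0.234324
d₁ = (ln(S/K) + (r+σ²/2)T) / (σ√T) = (ln(143.37/162.99) + (0.007+0.3098²/2)·0.5721) / 0.234324 = (-0.128260 + 0.031459) / 0.234324 = -0.413109
d₂ = d₁ − σ√T = -0.413109 − 0.234324 = -0.647433
e^{−rT} = e^{−0.007·0.5721} = 0.996003
N(−d₁) = 0.660237,  N(−d₂) = 0.741324
Put price V = K·e^{−rT}·N(−d₂) − S·N(−d₁) = 120.345526 − 94.658127 = 25.687399
ρ = −K·T·e^{−rT}·N(−d₂) = -68.849675

price = 25.687399
ρ = -68.849675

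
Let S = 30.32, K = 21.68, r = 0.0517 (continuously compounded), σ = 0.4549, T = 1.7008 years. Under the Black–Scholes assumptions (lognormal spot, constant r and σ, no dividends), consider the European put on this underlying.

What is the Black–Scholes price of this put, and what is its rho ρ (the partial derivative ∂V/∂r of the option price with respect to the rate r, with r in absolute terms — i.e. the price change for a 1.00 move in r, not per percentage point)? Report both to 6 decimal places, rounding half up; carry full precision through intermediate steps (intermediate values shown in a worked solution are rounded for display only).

σ√T = 0.4549·√1.7008 = 0.593257
d₁ = (ln(S/K) + (r+σ²/2)T) / (σ√T) = (ln(30.32/21.68) + (0.0517+0.4549²/2)·1.7008) / 0.593257 = (0.335417 + 0.263908) / 0.593257 = 1.010230
d₂ = d₁ − σ√T = 1.010230 − 0.593257 = 0.416973
e^{−rT} = e^{−0.0517·1.7008} = 0.915824
N(−d₁) = 0.156193,  N(−d₂) = 0.338349
Put price V = K·e^{−rT}·N(−d₂) − S·N(−d₁) = 6.717940 − 4.735760 = 1.982179
ρ = −K·T·e^{−rT}·N(−d₂) = -11.425872

price = 1.982179
ρ = -11.425872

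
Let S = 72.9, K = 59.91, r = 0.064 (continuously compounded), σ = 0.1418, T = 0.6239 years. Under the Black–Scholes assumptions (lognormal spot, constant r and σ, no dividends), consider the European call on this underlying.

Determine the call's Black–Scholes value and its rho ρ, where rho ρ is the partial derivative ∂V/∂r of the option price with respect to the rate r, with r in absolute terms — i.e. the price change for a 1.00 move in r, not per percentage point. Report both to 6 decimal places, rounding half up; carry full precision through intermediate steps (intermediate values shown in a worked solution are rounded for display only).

σ√T = 0.1418·√0.6239 = 0.112004
d₁ = (ln(S/K) + (r+σ²/2)T) / (σ√T) = (ln(72.9/59.91) + (0.064+0.1418²/2)·0.6239) / 0.112004 = (0.196245 + 0.046202) / 0.112004 = 2.164629
d₂ = d₁ − σ√T = 2.164629 − 0.112004 = 2.052625
e^{−rT} = e^{−0.064·0.6239} = 0.960857
N(d₁) = 0.984792,  N(d₂) = 0.979946
Call price V = S·N(d₁) − K·e^{−rT}·N(d₂) = 71.791334 − 56.410514 = 15.380820
ρ = K·T·e^{−rT}·N(d₂) = 35.194519

price = 15.380820
ρ = 35.194519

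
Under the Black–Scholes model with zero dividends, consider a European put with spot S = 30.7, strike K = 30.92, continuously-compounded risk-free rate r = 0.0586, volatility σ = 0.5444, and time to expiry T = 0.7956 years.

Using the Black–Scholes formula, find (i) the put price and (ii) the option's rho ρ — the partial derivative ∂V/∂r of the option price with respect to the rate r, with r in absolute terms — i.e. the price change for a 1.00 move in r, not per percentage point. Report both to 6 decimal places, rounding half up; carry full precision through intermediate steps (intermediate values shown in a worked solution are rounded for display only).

σ√T = 0.5444·√0.7956 = 0.485585
d₁ = (ln(S/K) + (r+σ²/2)T) / (σ√T) = (ln(30.7/30.92) + (0.0586+0.5444²/2)·0.7956) / 0.485585 = (-0.007141 + 0.164519) / 0.485585 = 0.324100
d₂ = d₁ − σ√T = 0.324100 − 0.485585 = -0.161485
e^{−rT} = e^{−0.0586·0.7956} = 0.954448
N(−d₁) = 0.372931,  N(−d₂) = 0.564144
Put price V = K·e^{−rT}·N(−d₂) − S·N(−d₁) = 16.648766 − 11.448988 = 5.199778
ρ = −K·T·e^{−rT}·N(−d₂) = -13.245758

price = 5.199778
ρ = -13.245758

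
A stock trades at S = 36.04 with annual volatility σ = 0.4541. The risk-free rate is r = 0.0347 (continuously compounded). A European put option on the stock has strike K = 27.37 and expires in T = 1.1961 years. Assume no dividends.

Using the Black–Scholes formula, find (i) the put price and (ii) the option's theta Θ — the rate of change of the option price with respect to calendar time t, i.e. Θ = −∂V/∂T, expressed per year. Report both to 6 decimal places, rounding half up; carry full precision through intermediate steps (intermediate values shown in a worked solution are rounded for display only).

σ√T = 0.4541·√1.1961 = 0.496633
d₁ = (ln(S/K) + (r+σ²/2)T) / (σ√T) = (ln(36.04/27.37) + (0.0347+0.4541²/2)·1.1961) / 0.496633 = (0.275182 + 0.164827) / 0.496633 = 0.885984
d₂ = d₁ − σ√T = 0.885984 − 0.496633 = 0.389351
e^{−rT} = e^{−0.0347·1.1961} = 0.959345
N(−d₁) = 0.187813,  N(−d₂) = 0.348508
Put price V = K·e^{−rT}·N(−d₂) − S·N(−d₁) = 9.150871 − 6.768783 = 2.382088
φ(d₁) = (1/√(2π))·e^{−d₁²/2} = 0.269437
Θ = −S·φ(d₁)·σ/(2√T) + r·K·e^{−rT}·N(−d₂) = −2.015947 + 0.317535 = -1.698411

price = 2.382088
Θ = -1.698411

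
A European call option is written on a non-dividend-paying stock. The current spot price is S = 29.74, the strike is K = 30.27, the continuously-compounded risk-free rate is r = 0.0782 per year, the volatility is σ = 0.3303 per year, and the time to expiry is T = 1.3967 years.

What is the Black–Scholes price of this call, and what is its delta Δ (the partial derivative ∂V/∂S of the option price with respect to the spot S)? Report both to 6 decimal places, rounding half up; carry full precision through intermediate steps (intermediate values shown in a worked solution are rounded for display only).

σ√T = 0.3303·√1.3967 = 0.390355
d₁ = (ln(S/K) + (r+σ²/2)T) / (σ√T) = (ln(29.74/30.27) + (0.0782+0.3303²/2)·1.3967) / 0.390355 = (-0.017664 + 0.185411) / 0.390355 = 0.429727
d₂ = d₁ − σ√T = 0.429727 − 0.390355 = 0.039372
e^{−rT} = e^{−0.0782·1.3967} = 0.896531
N(d₁) = 0.666303,  N(d₂) = 0.515703
Call price V = S·N(d₁) − K·e^{−rT}·N(d₂) = 19.815852 − 13.995155 = 5.820698
Δ = N(d₁) = 0.666303

price = 5.820698
Δ = 0.666303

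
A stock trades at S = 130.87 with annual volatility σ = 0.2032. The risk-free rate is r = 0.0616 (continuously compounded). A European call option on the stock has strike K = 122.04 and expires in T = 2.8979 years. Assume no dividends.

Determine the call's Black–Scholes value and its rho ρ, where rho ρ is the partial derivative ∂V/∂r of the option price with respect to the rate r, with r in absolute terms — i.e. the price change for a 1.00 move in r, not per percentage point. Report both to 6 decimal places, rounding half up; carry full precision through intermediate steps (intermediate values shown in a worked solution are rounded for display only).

price = 34.275268
ρ = 209.201494

σ√T = 0.2032·√2.8979 = 0.345912
d₁ = (ln(S/K) + (r+σ²/2)T) / (σ√T) = (ln(130.87/122.04) + (0.0616+0.2032²/2)·2.8979) / 0.345912 = (0.069856 + 0.238338) / 0.345912 = 0.890960
d₂ = d₁ − σ√T = 0.890960 − 0.345912 = 0.545049
e^{−rT} = e^{−0.0616·2.8979} = 0.836515
N(d₁) = 0.813525,  N(d₂) = 0.707140
Call price V = S·N(d₁) − K·e^{−rT}·N(d₂) = 106.465990 − 72.190722 = 34.275268
ρ = K·T·e^{−rT}·N(d₂) = 209.201494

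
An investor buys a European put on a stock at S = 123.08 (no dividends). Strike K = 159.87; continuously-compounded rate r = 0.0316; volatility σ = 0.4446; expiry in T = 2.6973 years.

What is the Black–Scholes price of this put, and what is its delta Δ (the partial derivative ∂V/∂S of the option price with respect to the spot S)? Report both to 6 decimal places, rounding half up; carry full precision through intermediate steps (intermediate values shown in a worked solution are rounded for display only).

σ√T = 0.4446·√2.6973 = 0.730187
d₁ = (ln(S/K) + (r+σ²/2)T) / (σ√T) = (ln(123.08/159.87) + (0.0316+0.4446²/2)·2.6973) / 0.730187 = (-0.261526 + 0.351821) / 0.730187 = 0.123660
d₂ = d₁ − σ√T = 0.123660 − 0.730187 = -0.606527
e^{−rT} = e^{−0.0316·2.6973} = 0.918297
N(−d₁) = 0.450792,  N(−d₂) = 0.727918
Put price V = K·e^{−rT}·N(−d₂) − S·N(−d₁) = 106.864207 − 55.483520 = 51.380687
Δ = −N(−d₁) = -0.450792

price = 51.380687
Δ = -0.450792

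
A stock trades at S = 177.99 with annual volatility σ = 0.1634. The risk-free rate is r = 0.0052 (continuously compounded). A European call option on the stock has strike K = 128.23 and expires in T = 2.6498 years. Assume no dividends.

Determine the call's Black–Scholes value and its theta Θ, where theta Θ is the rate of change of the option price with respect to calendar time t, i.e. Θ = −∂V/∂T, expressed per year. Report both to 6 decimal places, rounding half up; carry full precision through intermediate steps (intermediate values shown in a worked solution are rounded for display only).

price = 53.380667
Θ = -1.880477

σ√T = 0.1634·√2.6498 = 0.265986
d₁ = (ln(S/K) + (r+σ²/2)T) / (σ√T) = (ln(177.99/128.23) + (0.0052+0.1634²/2)·2.6498) / 0.265986 = (0.327902 + 0.049153) / 0.265986 = 1.417575
d₂ = d₁ − σ√T = 1.417575 − 0.265986 = 1.151589
e^{−rT} = e^{−0.0052·2.6498} = 0.986316
N(d₁) = 0.921843,  N(d₂) = 0.875255
Call price V = S·N(d₁) − K·e^{−rT}·N(d₂) = 164.078767 − 110.698100 = 53.380667
φ(d₁) = (1/√(2π))·e^{−d₁²/2} = 0.146066
Θ = −S·φ(d₁)·σ/(2√T) − r·K·e^{−rT}·N(d₂) = −1.304847 − 0.575630 = -1.880477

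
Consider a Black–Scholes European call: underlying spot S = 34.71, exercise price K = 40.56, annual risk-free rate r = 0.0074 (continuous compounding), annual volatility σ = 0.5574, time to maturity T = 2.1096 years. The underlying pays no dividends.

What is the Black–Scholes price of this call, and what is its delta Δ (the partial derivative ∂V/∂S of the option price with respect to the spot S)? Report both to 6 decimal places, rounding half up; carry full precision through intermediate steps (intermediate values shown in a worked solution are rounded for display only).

σ√T = 0.5574·√2.1096 = 0.809594
d₁ = (ln(S/K) + (r+σ²/2)T) / (σ√T) = (ln(34.71/40.56) + (0.0074+0.5574²/2)·2.1096) / 0.809594 = (-0.155755 + 0.343332) / 0.809594 = 0.231693
d₂ = d₁ − σ√T = 0.231693 − 0.809594 = -0.577900
e^{−rT} = e^{−0.0074·2.1096} = 0.984510
N(d₁) = 0.591612,  N(d₂) = 0.281666
Call price V = S·N(d₁) − K·e^{−rT}·N(d₂) = 20.534848 − 11.247400 = 9.287447
Δ = N(d₁) = 0.591612

price = 9.287447
Δ = 0.591612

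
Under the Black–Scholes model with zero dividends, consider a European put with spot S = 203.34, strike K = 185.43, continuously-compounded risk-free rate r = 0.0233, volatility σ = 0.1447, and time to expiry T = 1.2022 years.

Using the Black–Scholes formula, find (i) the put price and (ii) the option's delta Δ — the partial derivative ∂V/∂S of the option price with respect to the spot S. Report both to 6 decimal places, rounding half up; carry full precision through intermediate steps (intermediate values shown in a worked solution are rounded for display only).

σ√T = 0.1447·√1.2022 = 0.158656
d₁ = (ln(S/K) + (r+σ²/2)T) / (σ√T) = (ln(203.34/185.43) + (0.0233+0.1447²/2)·1.2022) / 0.158656 = (0.092202 + 0.040597) / 0.158656 = 0.837025
d₂ = d₁ − σ√T = 0.837025 − 0.158656 = 0.678369
e^{−rT} = e^{−0.0233·1.2022} = 0.972377
N(−d₁) = 0.201289,  N(−d₂) = 0.248769
Put price V = K·e^{−rT}·N(−d₂) − S·N(−d₁) = 44.855017 − 40.930161 = 3.924856
Δ = −N(−d₁) = -0.201289

price = 3.924856
Δ = -0.201289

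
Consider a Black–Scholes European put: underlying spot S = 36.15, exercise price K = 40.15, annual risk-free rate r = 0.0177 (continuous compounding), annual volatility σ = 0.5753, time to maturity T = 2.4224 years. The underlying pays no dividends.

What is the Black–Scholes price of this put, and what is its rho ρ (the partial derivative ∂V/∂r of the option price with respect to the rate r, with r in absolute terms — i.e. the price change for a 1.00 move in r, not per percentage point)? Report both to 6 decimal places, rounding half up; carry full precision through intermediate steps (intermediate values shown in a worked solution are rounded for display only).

σ√T = 0.5753·√2.4224 = 0.895400
d₁ = (ln(S/K) + (r+σ²/2)T) / (σ√T) = (ln(36.15/40.15) + (0.0177+0.5753²/2)·2.4224) / 0.895400 = (-0.104945 + 0.443747) / 0.895400 = 0.378380
d₂ = d₁ − σ√T = 0.378380 − 0.895400 = -0.517020
e^{−rT} = e^{−0.0177·2.4224} = 0.958030
N(−d₁) = 0.352574,  N(−d₂) = 0.697429
Put price V = K·e^{−rT}·N(−d₂) − S·N(−d₁) = 26.826529 − 12.745551 = 14.080978
ρ = −K·T·e^{−rT}·N(−d₂) = -64.984584

price = 14.080978
ρ = -64.984584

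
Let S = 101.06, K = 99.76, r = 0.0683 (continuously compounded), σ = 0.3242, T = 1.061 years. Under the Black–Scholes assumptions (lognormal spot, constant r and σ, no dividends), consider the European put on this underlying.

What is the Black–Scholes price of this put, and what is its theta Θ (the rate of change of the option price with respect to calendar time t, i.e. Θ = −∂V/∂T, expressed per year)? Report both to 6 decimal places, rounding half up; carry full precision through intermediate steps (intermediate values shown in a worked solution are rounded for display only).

σ√T = 0.3242·√1.061 = 0.333942
d₁ = (ln(S/K) + (r+σ²/2)T) / (σ√T) = (ln(101.06/99.76) + (0.0683+0.3242²/2)·1.061) / 0.333942 = (0.012947 + 0.128225) / 0.333942 = 0.422744
d₂ = d₁ − σ√T = 0.422744 − 0.333942 = 0.088802
e^{−rT} = e^{−0.0683·1.061} = 0.930097
N(−d₁) = 0.336241,  N(−d₂) = 0.464619
Put price V = K·e^{−rT}·N(−d₂) − S·N(−d₁) = 43.110405 − 33.980510 = 9.129895
φ(d₁) = (1/√(2π))·e^{−d₁²/2} = 0.364841
Θ = −S·φ(d₁)·σ/(2√T) + r·K·e^{−rT}·N(−d₂) = −5.802401 + 2.944441 = -2.857960

price = 9.129895
Θ = -2.857960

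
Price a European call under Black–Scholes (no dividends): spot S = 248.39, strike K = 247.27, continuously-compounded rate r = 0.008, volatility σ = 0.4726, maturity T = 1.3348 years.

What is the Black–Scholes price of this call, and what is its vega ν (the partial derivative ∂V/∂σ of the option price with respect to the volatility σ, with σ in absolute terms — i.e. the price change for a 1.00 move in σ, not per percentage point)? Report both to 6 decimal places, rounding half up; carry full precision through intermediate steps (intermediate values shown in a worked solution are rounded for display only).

σ√T = 0.4726·√1.3348 = 0.546012
d₁ = (ln(S/K) + (r+σ²/2)T) / (σ√T) = (ln(248.39/247.27) + (0.008+0.4726²/2)·1.3348) / 0.546012 = (0.004519 + 0.159743) / 0.546012 = 0.300840
d₂ = d₁ − σ√T = 0.300840 − 0.546012 = -0.245172
e^{−rT} = e^{−0.008·1.3348} = 0.989378
N(d₁) = 0.618232,  N(d₂) = 0.403162
Call price V = S·N(d₁) − K·e^{−rT}·N(d₂) = 153.562553 − 98.630925 = 54.931628
φ(d₁) = (1/√(2π))·e^{−d₁²/2} = 0.381292
ν = S·φ(d₁)·√T = 109.420695

price = 54.931628
ν = 109.420695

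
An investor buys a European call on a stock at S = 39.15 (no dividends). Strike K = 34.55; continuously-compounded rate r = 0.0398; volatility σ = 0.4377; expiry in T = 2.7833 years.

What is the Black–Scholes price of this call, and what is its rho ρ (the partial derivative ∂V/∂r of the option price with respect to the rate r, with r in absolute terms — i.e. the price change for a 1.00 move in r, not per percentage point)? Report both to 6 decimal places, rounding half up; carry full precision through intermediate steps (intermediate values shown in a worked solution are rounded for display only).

price = 14.587091
ρ = 41.589497

σ√T = 0.4377·√2.7833 = 0.730225
d₁ = (ln(S/K) + (r+σ²/2)T) / (σ√T) = (ln(39.15/34.55) + (0.0398+0.4377²/2)·2.7833) / 0.730225 = (0.124993 + 0.377389) / 0.730225 = 0.687983
d₂ = d₁ − σ√T = 0.687983 − 0.730225 = -0.042242
e^{−rT} = e^{−0.0398·2.7833} = 0.895140
N(d₁) = 0.754268,  N(d₂) = 0.483153
Call price V = S·N(d₁) − K·e^{−rT}·N(d₂) = 29.529604 − 14.942513 = 14.587091
ρ = K·T·e^{−rT}·N(d₂) = 41.589497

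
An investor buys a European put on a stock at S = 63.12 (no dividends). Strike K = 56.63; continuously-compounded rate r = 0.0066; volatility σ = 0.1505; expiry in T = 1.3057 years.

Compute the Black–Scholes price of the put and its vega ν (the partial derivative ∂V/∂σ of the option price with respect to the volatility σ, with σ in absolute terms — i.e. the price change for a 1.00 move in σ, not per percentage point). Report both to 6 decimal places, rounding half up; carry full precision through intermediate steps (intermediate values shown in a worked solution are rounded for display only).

price = 1.507198
ν = 21.441322

σ√T = 0.1505·√1.3057 = 0.171972
d₁ = (ln(S/K) + (r+σ²/2)T) / (σ√T) = (ln(63.12/56.63) + (0.0066+0.1505²/2)·1.3057) / 0.171972 = (0.108499 + 0.023405) / 0.171972 = 0.767006
d₂ = d₁ − σ√T = 0.767006 − 0.171972 = 0.595033
e^{−rT} = e^{−0.0066·1.3057} = 0.991419
N(−d₁) = 0.221539,  N(−d₂) = 0.275911
Put price V = K·e^{−rT}·N(−d₂) − S·N(−d₁) = 15.490745 − 13.983547 = 1.507198
φ(d₁) = (1/√(2π))·e^{−d₁²/2} = 0.297278
ν = S·φ(d₁)·√T = 21.441322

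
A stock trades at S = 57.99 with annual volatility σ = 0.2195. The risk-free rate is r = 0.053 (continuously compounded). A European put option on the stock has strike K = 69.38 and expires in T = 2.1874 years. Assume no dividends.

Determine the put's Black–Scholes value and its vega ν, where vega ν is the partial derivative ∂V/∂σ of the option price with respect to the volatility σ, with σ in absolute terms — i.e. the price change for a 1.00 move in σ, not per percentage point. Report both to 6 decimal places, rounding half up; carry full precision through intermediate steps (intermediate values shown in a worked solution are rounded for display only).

price = 9.765337
ν = 34.197262

σ√T = 0.2195·√2.1874 = 0.324637
d₁ = (ln(S/K) + (r+σ²/2)T) / (σ√T) = (ln(57.99/69.38) + (0.053+0.2195²/2)·2.1874) / 0.324637 = (-0.179328 + 0.168627) / 0.324637 = -0.032963
d₂ = d₁ − σ√T = -0.032963 − 0.324637 = -0.357601
e^{−rT} = e^{−0.053·2.1874} = 0.890536
N(−d₁) = 0.513148,  N(−d₂) = 0.639679
Put price V = K·e^{−rT}·N(−d₂) − S·N(−d₁) = 39.522794 − 29.757457 = 9.765337
φ(d₁) = (1/√(2π))·e^{−d₁²/2} = 0.398726
ν = S·φ(d₁)·√T = 34.197262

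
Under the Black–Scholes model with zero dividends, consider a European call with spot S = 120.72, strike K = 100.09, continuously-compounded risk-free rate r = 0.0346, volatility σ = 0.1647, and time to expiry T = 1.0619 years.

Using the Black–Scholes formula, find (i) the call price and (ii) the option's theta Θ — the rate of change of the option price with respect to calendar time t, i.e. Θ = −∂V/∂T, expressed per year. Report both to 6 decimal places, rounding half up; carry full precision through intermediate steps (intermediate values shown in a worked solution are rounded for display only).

σ√T = 0.1647·√1.0619 = 0.169721
d₁ = (ln(S/K) + (r+σ²/2)T) / (σ√T) = (ln(120.72/100.09) + (0.0346+0.1647²/2)·1.0619) / 0.169721 = (0.187404 + 0.051144) / 0.169721 = 1.405533
d₂ = d₁ − σ√T = 1.405533 − 0.169721 = 1.235812
e^{−rT} = e^{−0.0346·1.0619} = 0.963925
N(d₁) = 0.920069,  N(d₂) = 0.891736
Call price V = S·N(d₁) − K·e^{−rT}·N(d₂) = 111.070679 − 86.034007 = 25.036672
φ(d₁) = (1/√(2π))·e^{−d₁²/2} = 0.148570
Θ = −S·φ(d₁)·σ/(2√T) − r·K·e^{−rT}·N(d₂) = −1.433282 − 2.976777 = -4.410059

price = 25.036672
Θ = -4.410059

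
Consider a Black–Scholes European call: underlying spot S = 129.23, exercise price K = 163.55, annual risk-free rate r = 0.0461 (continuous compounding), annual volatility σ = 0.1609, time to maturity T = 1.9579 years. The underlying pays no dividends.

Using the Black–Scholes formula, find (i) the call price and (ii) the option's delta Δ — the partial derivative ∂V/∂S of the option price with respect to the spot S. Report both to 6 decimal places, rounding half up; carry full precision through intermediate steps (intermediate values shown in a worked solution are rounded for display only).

σ√T = 0.1609·√1.9579 = 0.225139
d₁ = (ln(S/K) + (r+σ²/2)T) / (σ√T) = (ln(129.23/163.55) + (0.0461+0.1609²/2)·1.9579) / 0.225139 = (-0.235525 + 0.115603) / 0.225139 = -0.532657
d₂ = d₁ − σ√T = -0.532657 − 0.225139 = -0.757796
e^{−rT} = e^{−0.0461·1.9579} = 0.913694
N(d₁) = 0.297136,  N(d₂) = 0.224287
Call price V = S·N(d₁) − K·e^{−rT}·N(d₂) = 38.398837 − 33.516197 = 4.882640
Δ = N(d₁) = 0.297136

price = 4.882640
Δ = 0.297136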